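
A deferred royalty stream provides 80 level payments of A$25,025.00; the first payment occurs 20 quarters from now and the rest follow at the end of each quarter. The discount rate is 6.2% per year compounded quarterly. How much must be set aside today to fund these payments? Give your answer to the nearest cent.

Ordinary annuity of 80 payments, first payment at period 20.
Periodic rate r = 0.062/4 per quarter; n is counted in quarters.
The ordinary-annuity PV formula values the stream one period before the first payment (period 19); discount that back 19 periods:
PV₀ = 25,025 × [1 − (1+r)^−80] / r × (1+r)^−19 = A$853,227.89

A$853,227.89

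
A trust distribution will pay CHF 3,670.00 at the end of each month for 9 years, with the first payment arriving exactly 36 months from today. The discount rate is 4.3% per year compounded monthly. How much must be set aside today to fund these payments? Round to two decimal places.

CHF 289,570.16

Ordinary annuity of 108 payments, first payment at period 36.
Periodic rate r = 0.043/12 per month; n is counted in months.
The ordinary-annuity PV formula values the stream one period before the first payment (period 35); discount that back 35 periods:
PV₀ = 3,670 × [1 − (1+r)^−108] / r × (1+r)^−35 = CHF 289,570.16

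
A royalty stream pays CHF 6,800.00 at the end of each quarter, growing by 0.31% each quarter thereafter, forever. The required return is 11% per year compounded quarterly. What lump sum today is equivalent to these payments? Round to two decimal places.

Periodic rate r = 0.11/4 per quarter.
Growing perpetuity (Gordon): PV = PMT₁ / (r − g) = 6,800 / (r − 0.0031) = CHF 278,688.52.

CHF 278,688.52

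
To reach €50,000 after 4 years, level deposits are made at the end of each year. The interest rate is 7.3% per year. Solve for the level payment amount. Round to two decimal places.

Level ordinary annuity; solve FV = PMT × [((1+r)^n − 1)/r] for PMT.
Periodic rate r = 0.073 per year.
With n = 4: PMT = 50,000 / ([((1+r)^n − 1)/r]) = €11,211.50

€11,211.50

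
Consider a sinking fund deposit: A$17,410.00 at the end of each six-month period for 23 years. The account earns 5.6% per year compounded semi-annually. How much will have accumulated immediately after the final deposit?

This is an ordinary annuity: 46 deposits of A$17,410.00 at the end of each six-month period.
Periodic rate r = 0.056/2 per half-year; n is counted in half-years.
FV = PMT × [((1+r)^n − 1)/r] = 17,410 × [(1+r)^46 − 1] / r = A$1,592,960.74

A$1,592,960.74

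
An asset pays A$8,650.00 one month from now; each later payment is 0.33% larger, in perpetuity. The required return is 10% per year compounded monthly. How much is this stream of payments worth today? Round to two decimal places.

Periodic rate r = 0.1/12 per month.
Growing perpetuity (Gordon): PV = PMT₁ / (r − g) = 8,650 / (r − 0.0033) = A$1,718,543.05.

A$1,718,543.05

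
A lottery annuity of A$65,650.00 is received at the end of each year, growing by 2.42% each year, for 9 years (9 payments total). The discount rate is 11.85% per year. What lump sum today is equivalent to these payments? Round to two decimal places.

A$381,072.47

Periodic rate r = 0.1185 per year.
Growing ordinary annuity: PV = PMT₁ × [1 − ((1+g)/(1+r))^n] / (r − g) = 65,650 × [1 − ((1+0.0242)/(1+r))^9] / (r − 0.0242) = A$381,072.47.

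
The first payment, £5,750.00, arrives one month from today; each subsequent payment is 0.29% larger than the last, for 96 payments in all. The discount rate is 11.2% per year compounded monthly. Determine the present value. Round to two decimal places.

£410,009.80

Periodic rate r = 0.112/12 per month; n is counted in months.
Growing ordinary annuity: PV = PMT₁ × [1 − ((1+g)/(1+r))^n] / (r − g) = 5,750 × [1 − ((1+0.0029)/(1+r))^96] / (r − 0.0029) = £410,009.80.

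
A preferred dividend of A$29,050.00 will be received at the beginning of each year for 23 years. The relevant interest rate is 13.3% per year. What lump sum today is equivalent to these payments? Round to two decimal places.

A$233,467.56

This is an annuity due: 23 payments of A$29,050.00 at the beginning of each year.
Periodic rate r = 0.133 per year.
PV = PMT × [(1 − (1+r)^−n)/r] × (1+r) = 29,050 × [1 − (1+r)^−23] / r × (1+r) = A$233,467.56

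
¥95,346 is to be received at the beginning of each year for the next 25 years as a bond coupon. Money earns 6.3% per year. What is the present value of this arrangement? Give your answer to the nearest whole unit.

This is an annuity due: 25 payments of ¥95,346 at the beginning of each year.
Periodic rate r = 0.063 per year.
PV = PMT × [(1 − (1+r)^−n)/r] × (1+r) = 95,346 × [1 − (1+r)^−25] / r × (1+r) = ¥1,259,503

¥1,259,503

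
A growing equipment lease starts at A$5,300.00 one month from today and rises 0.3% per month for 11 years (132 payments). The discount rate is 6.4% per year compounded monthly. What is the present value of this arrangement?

Periodic rate r = 0.064/12 per month; n is counted in months.
Growing ordinary annuity: PV = PMT₁ × [1 − ((1+g)/(1+r))^n] / (r − g) = 5,300 × [1 − ((1+0.003)/(1+r))^132] / (r − 0.003) = A$599,986.40.

A$599,986.40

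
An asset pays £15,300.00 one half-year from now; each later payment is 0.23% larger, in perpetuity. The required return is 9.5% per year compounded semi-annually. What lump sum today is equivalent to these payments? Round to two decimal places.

Periodic rate r = 0.095/2 per half-year.
Growing perpetuity (Gordon): PV = PMT₁ / (r − g) = 15,300 / (r − 0.0023) = £338,495.58.

£338,495.58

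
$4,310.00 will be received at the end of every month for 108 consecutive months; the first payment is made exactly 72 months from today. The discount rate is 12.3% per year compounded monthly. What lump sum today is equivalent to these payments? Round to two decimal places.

$136,084.82

Ordinary annuity of 108 payments, first payment at period 72.
Periodic rate r = 0.123/12 per month; n is counted in months.
The ordinary-annuity PV formula values the stream one period before the first payment (period 71); discount that back 71 periods:
PV₀ = 4,310 × [1 − (1+r)^−108] / r × (1+r)^−71 = $136,084.82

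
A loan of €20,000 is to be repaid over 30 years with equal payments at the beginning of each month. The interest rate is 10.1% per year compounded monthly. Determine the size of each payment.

€175.52

Level annuity due; solve PV = PMT × [(1 − (1+r)^−n)/r] × (1+r) for PMT.
Periodic rate r = 0.101/12 per month; n is counted in months.
With n = 360: PMT = 20,000 / ([(1 − (1+r)^−n)/r] × (1+r)) = €175.52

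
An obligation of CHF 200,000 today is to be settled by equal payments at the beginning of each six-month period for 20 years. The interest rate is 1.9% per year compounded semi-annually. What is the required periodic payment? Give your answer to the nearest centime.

CHF 5,976.67

Level annuity due; solve PV = PMT × [(1 − (1+r)^−n)/r] × (1+r) for PMT.
Periodic rate r = 0.019/2 per half-year; n is counted in half-years.
With n = 40: PMT = 200,000 / ([(1 − (1+r)^−n)/r] × (1+r)) = CHF 5,976.67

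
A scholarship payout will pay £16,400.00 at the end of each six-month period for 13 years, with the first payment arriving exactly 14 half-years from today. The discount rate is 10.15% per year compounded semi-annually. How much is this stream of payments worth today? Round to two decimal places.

£122,917.45

Ordinary annuity of 26 payments, first payment at period 14.
Periodic rate r = 0.1015/2 per half-year; n is counted in half-years.
The ordinary-annuity PV formula values the stream one period before the first payment (period 13); discount that back 13 periods:
PV₀ = 16,400 × [1 − (1+r)^−26] / r × (1+r)^−13 = £122,917.45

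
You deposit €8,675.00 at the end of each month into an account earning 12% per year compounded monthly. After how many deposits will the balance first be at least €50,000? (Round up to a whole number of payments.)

Periodic rate r = 0.12/12 per month; n is counted in months.
Ordinary annuity FV: 50,000 = 8,675 × [((1+r)^n − 1)/r].
(1+r)^n = 1 + 50,000 × r / 8,675, so n = ln(1 + 50,000·r/8,675) / ln(1+r) = 5.63.
Round up to a whole number of payments: n = 6.

6 payments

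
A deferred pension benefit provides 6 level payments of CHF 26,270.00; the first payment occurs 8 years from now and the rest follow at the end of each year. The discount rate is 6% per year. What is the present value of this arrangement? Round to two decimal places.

CHF 85,910.82

Ordinary annuity of 6 payments, first payment at period 8.
Periodic rate r = 0.06 per year.
The ordinary-annuity PV formula values the stream one period before the first payment (period 7); discount that back 7 periods:
PV₀ = 26,270 × [1 − (1+r)^−6] / r × (1+r)^−7 = CHF 85,910.82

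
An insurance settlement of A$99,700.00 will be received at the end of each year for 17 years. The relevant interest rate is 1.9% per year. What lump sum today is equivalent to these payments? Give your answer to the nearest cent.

This is an ordinary annuity: 17 payments of A$99,700.00 at the end of each year.
Periodic rate r = 0.019 per year.
PV = PMT × [(1 − (1+r)^−n)/r] = 99,700 × [1 − (1+r)^−17] / r = A$1,436,881.90

A$1,436,881.90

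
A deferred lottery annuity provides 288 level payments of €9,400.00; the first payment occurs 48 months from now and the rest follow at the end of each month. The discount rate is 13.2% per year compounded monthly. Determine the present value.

€489,129.16

Ordinary annuity of 288 payments, first payment at period 48.
Periodic rate r = 0.132/12 per month; n is counted in months.
The ordinary-annuity PV formula values the stream one period before the first payment (period 47); discount that back 47 periods:
PV₀ = 9,400 × [1 − (1+r)^−288] / r × (1+r)^−47 = €489,129.16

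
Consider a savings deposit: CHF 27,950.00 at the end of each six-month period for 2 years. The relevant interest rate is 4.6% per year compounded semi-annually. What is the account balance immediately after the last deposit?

CHF 115,716.58

This is an ordinary annuity: 4 deposits of CHF 27,950.00 at the end of each six-month period.
Periodic rate r = 0.046/2 per half-year; n is counted in half-years.
FV = PMT × [((1+r)^n − 1)/r] = 27,950 × [(1+r)^4 − 1] / r = CHF 115,716.58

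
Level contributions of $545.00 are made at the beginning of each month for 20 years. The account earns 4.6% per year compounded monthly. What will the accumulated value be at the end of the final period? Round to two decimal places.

$214,774.96

This is an annuity due: 240 deposits of $545.00 at the beginning of each month.
Periodic rate r = 0.046/12 per month; n is counted in months.
FV = PMT × [((1+r)^n − 1)/r] × (1+r) = 545 × [(1+r)^240 − 1] / r × (1+r) = $214,774.96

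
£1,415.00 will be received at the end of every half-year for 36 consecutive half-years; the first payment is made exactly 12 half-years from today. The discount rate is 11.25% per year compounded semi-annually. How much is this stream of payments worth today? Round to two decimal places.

Ordinary annuity of 36 payments, first payment at period 12.
Periodic rate r = 0.1125/2 per half-year; n is counted in half-years.
The ordinary-annuity PV formula values the stream one period before the first payment (period 11); discount that back 11 periods:
PV₀ = 1,415 × [1 − (1+r)^−36] / r × (1+r)^−11 = £11,857.13

£11,857.13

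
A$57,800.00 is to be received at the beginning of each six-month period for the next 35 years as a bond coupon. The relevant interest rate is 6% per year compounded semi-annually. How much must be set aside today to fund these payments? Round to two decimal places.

This is an annuity due: 70 payments of A$57,800.00 at the beginning of each six-month period.
Periodic rate r = 0.06/2 per half-year; n is counted in half-years.
PV = PMT × [(1 − (1+r)^−n)/r] × (1+r) = 57,800 × [1 − (1+r)^−70] / r × (1+r) = A$1,733,833.77

A$1,733,833.77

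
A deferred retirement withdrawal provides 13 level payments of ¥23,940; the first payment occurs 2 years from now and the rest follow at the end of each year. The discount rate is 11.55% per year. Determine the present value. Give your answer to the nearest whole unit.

Ordinary annuity of 13 payments, first payment at period 2.
Periodic rate r = 0.1155 per year.
The ordinary-annuity PV formula values the stream one period before the first payment (period 1); discount that back 1 periods:
PV₀ = 23,940 × [1 − (1+r)^−13] / r × (1+r)^−1 = ¥140,940

¥140,940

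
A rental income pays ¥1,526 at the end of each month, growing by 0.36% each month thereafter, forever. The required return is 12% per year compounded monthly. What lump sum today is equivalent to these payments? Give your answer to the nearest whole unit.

¥238,438

Periodic rate r = 0.12/12 per month.
Growing perpetuity (Gordon): PV = PMT₁ / (r − g) = 1,526 / (r − 0.0036) = ¥238,438.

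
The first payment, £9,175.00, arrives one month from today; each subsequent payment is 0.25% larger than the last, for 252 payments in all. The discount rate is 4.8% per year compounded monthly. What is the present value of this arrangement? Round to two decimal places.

Periodic rate r = 0.048/12 per month; n is counted in months.
Growing ordinary annuity: PV = PMT₁ × [1 − ((1+g)/(1+r))^n] / (r − g) = 9,175 × [1 − ((1+0.0025)/(1+r))^252] / (r − 0.0025) = £1,920,204.89.

£1,920,204.89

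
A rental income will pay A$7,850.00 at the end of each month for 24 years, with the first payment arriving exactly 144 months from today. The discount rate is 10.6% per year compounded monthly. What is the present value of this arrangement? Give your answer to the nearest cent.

Ordinary annuity of 288 payments, first payment at period 144.
Periodic rate r = 0.106/12 per month; n is counted in months.
The ordinary-annuity PV formula values the stream one period before the first payment (period 143); discount that back 143 periods:
PV₀ = 7,850 × [1 − (1+r)^−288] / r × (1+r)^−143 = A$232,606.82

A$232,606.82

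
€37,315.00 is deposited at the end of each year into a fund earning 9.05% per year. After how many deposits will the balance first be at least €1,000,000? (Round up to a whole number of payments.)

15 payments

Periodic rate r = 0.0905 per year.
Ordinary annuity FV: 1,000,000 = 37,315 × [((1+r)^n − 1)/r].
(1+r)^n = 1 + 1,000,000 × r / 37,315, so n = ln(1 + 1,000,000·r/37,315) / ln(1+r) = 14.21.
Round up to a whole number of payments: n = 15.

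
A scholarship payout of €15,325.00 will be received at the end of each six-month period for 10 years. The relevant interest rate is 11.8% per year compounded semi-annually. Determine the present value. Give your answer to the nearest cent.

€177,212.45

This is an ordinary annuity: 20 payments of €15,325.00 at the end of each six-month period.
Periodic rate r = 0.118/2 per half-year; n is counted in half-years.
PV = PMT × [(1 − (1+r)^−n)/r] = 15,325 × [1 − (1+r)^−20] / r = €177,212.45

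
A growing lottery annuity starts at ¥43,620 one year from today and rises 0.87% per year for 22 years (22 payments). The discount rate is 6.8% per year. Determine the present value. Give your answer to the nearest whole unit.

¥526,254

Periodic rate r = 0.068 per year.
Growing ordinary annuity: PV = PMT₁ × [1 − ((1+g)/(1+r))^n] / (r − g) = 43,620 × [1 − ((1+0.0087)/(1+r))^22] / (r − 0.0087) = ¥526,254.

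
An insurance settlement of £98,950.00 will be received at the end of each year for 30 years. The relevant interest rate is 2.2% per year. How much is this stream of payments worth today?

This is an ordinary annuity: 30 payments of £98,950.00 at the end of each year.
Periodic rate r = 0.022 per year.
PV = PMT × [(1 − (1+r)^−n)/r] = 98,950 × [1 − (1+r)^−30] / r = £2,156,377.79

£2,156,377.79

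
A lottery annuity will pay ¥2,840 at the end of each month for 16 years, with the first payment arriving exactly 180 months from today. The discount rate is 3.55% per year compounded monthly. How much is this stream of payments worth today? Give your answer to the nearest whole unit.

Ordinary annuity of 192 payments, first payment at period 180.
Periodic rate r = 0.0355/12 per month; n is counted in months.
The ordinary-annuity PV formula values the stream one period before the first payment (period 179); discount that back 179 periods:
PV₀ = 2,840 × [1 − (1+r)^−192] / r × (1+r)^−179 = ¥244,900

¥244,900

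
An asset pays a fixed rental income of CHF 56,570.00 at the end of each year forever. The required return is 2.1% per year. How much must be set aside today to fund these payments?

Periodic rate r = 0.021 per year.
Level perpetuity: PV = PMT / r = 56,570 / (0.021) = CHF 2,693,809.52.

CHF 2,693,809.52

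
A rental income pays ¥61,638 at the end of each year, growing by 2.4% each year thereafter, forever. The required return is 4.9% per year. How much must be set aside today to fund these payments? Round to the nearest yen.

Periodic rate r = 0.049 per year.
Growing perpetuity (Gordon): PV = PMT₁ / (r − g) = 61,638 / (r − 0.024) = ¥2,465,520.

¥2,465,520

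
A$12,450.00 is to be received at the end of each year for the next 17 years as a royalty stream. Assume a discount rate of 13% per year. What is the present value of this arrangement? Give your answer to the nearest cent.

A$83,777.21

This is an ordinary annuity: 17 payments of A$12,450.00 at the end of each year.
Periodic rate r = 0.13 per year.
PV = PMT × [(1 − (1+r)^−n)/r] = 12,450 × [1 − (1+r)^−17] / r = A$83,777.21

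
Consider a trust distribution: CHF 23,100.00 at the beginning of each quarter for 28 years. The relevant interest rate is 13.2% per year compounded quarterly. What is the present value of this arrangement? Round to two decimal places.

CHF 704,047.04

This is an annuity due: 112 payments of CHF 23,100.00 at the beginning of each quarter.
Periodic rate r = 0.132/4 per quarter; n is counted in quarters.
PV = PMT × [(1 − (1+r)^−n)/r] × (1+r) = 23,100 × [1 − (1+r)^−112] / r × (1+r) = CHF 704,047.04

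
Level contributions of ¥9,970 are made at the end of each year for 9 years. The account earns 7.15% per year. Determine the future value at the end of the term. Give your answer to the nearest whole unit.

¥120,168

This is an ordinary annuity: 9 deposits of ¥9,970 at the end of each year.
Periodic rate r = 0.0715 per year.
FV = PMT × [((1+r)^n − 1)/r] = 9,970 × [(1+r)^9 − 1] / r = ¥120,168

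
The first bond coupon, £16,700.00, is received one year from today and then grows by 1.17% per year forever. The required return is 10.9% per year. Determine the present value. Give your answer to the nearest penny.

£171,634.12

Periodic rate r = 0.109 per year.
Growing perpetuity (Gordon): PV = PMT₁ / (r − g) = 16,700 / (r − 0.0117) = £171,634.12.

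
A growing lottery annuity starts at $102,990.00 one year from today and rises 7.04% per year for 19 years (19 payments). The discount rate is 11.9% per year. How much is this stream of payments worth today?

Periodic rate r = 0.119 per year.
Growing ordinary annuity: PV = PMT₁ × [1 − ((1+g)/(1+r))^n] / (r − g) = 102,990 × [1 − ((1+0.0704)/(1+r))^19] / (r − 0.0704) = $1,207,622.41.

$1,207,622.41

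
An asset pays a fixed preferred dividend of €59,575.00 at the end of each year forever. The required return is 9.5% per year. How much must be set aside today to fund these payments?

€627,105.26

Periodic rate r = 0.095 per year.
Level perpetuity: PV = PMT / r = 59,575 / (0.095) = €627,105.26.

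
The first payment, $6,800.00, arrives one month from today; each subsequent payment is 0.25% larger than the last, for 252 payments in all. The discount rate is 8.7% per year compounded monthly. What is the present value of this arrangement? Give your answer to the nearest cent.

$996,582.39

Periodic rate r = 0.087/12 per month; n is counted in months.
Growing ordinary annuity: PV = PMT₁ × [1 − ((1+g)/(1+r))^n] / (r − g) = 6,800 × [1 − ((1+0.0025)/(1+r))^252] / (r − 0.0025) = $996,582.39.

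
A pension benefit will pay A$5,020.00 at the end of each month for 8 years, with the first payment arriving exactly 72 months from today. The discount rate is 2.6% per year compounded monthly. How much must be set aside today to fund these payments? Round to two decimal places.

A$372,761.75

Ordinary annuity of 96 payments, first payment at period 72.
Periodic rate r = 0.026/12 per month; n is counted in months.
The ordinary-annuity PV formula values the stream one period before the first payment (period 71); discount that back 71 periods:
PV₀ = 5,020 × [1 − (1+r)^−96] / r × (1+r)^−71 = A$372,761.75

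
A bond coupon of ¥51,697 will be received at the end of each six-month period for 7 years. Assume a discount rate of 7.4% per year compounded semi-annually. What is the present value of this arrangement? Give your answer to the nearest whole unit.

¥557,058

This is an ordinary annuity: 14 payments of ¥51,697 at the end of each six-month period.
Periodic rate r = 0.074/2 per half-year; n is counted in half-years.
PV = PMT × [(1 − (1+r)^−n)/r] = 51,697 × [1 − (1+r)^−14] / r = ¥557,058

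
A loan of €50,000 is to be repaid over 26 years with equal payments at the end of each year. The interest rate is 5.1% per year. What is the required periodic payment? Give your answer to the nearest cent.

Level ordinary annuity; solve PV = PMT × [(1 − (1+r)^−n)/r] for PMT.
Periodic rate r = 0.051 per year.
With n = 26: PMT = 50,000 / ([(1 − (1+r)^−n)/r]) = €3,514.17

€3,514.17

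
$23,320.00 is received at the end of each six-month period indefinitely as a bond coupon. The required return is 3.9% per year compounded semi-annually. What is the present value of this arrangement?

Periodic rate r = 0.039/2 per half-year.
Level perpetuity: PV = PMT / r = 23,320 / (0.039/2) = $1,195,897.44.

$1,195,897.44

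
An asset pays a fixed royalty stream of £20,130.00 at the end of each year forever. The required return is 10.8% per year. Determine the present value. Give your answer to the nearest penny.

£186,388.89

Periodic rate r = 0.108 per year.
Level perpetuity: PV = PMT / r = 20,130 / (0.108) = £186,388.89.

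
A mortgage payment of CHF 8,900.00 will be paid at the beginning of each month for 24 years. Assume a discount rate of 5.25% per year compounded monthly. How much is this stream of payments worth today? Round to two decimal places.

This is an annuity due: 288 payments of CHF 8,900.00 at the beginning of each month.
Periodic rate r = 0.0525/12 per month; n is counted in months.
PV = PMT × [(1 − (1+r)^−n)/r] × (1+r) = 8,900 × [1 − (1+r)^−288] / r × (1+r) = CHF 1,462,032.91

CHF 1,462,032.91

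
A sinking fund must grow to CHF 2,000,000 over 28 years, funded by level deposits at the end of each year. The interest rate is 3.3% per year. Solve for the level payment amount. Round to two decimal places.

CHF 44,533.17

Level ordinary annuity; solve FV = PMT × [((1+r)^n − 1)/r] for PMT.
Periodic rate r = 0.033 per year.
With n = 28: PMT = 2,000,000 / ([((1+r)^n − 1)/r]) = CHF 44,533.17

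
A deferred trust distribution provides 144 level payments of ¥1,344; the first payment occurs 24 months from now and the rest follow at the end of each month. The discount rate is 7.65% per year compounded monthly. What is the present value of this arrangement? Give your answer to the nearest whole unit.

Ordinary annuity of 144 payments, first payment at period 24.
Periodic rate r = 0.0765/12 per month; n is counted in months.
The ordinary-annuity PV formula values the stream one period before the first payment (period 23); discount that back 23 periods:
PV₀ = 1,344 × [1 − (1+r)^−144] / r × (1+r)^−23 = ¥109,206

¥109,206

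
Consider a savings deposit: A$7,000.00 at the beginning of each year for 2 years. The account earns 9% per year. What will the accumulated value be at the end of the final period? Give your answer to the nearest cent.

A$15,946.70

This is an annuity due: 2 deposits of A$7,000.00 at the beginning of each year.
Periodic rate r = 0.09 per year.
FV = PMT × [((1+r)^n − 1)/r] × (1+r) = 7,000 × [(1+r)^2 − 1] / r × (1+r) = A$15,946.70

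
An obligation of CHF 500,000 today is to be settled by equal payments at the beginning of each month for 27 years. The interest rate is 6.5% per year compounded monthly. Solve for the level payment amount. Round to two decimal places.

CHF 3,260.12

Level annuity due; solve PV = PMT × [(1 − (1+r)^−n)/r] × (1+r) for PMT.
Periodic rate r = 0.065/12 per month; n is counted in months.
With n = 324: PMT = 500,000 / ([(1 − (1+r)^−n)/r] × (1+r)) = CHF 3,260.12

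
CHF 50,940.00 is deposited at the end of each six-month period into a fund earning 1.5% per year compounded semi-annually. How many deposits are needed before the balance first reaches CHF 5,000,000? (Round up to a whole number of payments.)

74 payments

Periodic rate r = 0.015/2 per half-year; n is counted in half-years.
Ordinary annuity FV: 5,000,000 = 50,940 × [((1+r)^n − 1)/r].
(1+r)^n = 1 + 5,000,000 × r / 50,940, so n = ln(1 + 5,000,000·r/50,940) / ln(1+r) = 73.83.
Round up to a whole number of payments: n = 74.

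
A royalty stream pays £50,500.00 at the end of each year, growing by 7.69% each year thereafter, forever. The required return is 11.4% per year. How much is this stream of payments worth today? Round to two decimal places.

£1,361,185.98

Periodic rate r = 0.114 per year.
Growing perpetuity (Gordon): PV = PMT₁ / (r − g) = 50,500 / (r − 0.0769) = £1,361,185.98.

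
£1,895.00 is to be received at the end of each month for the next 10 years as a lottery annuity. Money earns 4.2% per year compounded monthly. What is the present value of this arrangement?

This is an ordinary annuity: 120 payments of £1,895.00 at the end of each month.
Periodic rate r = 0.042/12 per month; n is counted in months.
PV = PMT × [(1 − (1+r)^−n)/r] = 1,895 × [1 − (1+r)^−120] / r = £185,423.69

£185,423.69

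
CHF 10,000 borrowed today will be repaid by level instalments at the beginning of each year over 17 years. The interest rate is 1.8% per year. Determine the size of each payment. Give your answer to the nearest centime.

CHF 675.89

Level annuity due; solve PV = PMT × [(1 − (1+r)^−n)/r] × (1+r) for PMT.
Periodic rate r = 0.018 per year.
With n = 17: PMT = 10,000 / ([(1 − (1+r)^−n)/r] × (1+r)) = CHF 675.89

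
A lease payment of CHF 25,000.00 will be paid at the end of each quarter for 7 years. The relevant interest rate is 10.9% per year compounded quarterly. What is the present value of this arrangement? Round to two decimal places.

This is an ordinary annuity: 28 payments of CHF 25,000.00 at the end of each quarter.
Periodic rate r = 0.109/4 per quarter; n is counted in quarters.
PV = PMT × [(1 − (1+r)^−n)/r] = 25,000 × [1 − (1+r)^−28] / r = CHF 485,274.44

CHF 485,274.44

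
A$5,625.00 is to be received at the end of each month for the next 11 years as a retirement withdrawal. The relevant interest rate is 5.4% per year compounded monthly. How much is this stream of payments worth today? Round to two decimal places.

A$558,936.76

This is an ordinary annuity: 132 payments of A$5,625.00 at the end of each month.
Periodic rate r = 0.054/12 per month; n is counted in months.
PV = PMT × [(1 − (1+r)^−n)/r] = 5,625 × [1 − (1+r)^−132] / r = A$558,936.76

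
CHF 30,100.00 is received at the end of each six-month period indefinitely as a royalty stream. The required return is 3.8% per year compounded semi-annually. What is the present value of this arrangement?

CHF 1,584,210.53

Periodic rate r = 0.038/2 per half-year.
Level perpetuity: PV = PMT / r = 30,100 / (0.038/2) = CHF 1,584,210.53.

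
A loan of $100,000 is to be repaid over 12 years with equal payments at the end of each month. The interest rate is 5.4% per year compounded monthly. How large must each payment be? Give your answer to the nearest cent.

Level ordinary annuity; solve PV = PMT × [(1 − (1+r)^−n)/r] for PMT.
Periodic rate r = 0.054/12 per month; n is counted in months.
With n = 144: PMT = 100,000 / ([(1 − (1+r)^−n)/r]) = $945.08

$945.08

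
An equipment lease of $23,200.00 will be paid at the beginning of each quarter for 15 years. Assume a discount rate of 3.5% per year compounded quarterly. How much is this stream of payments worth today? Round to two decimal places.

This is an annuity due: 60 payments of $23,200.00 at the beginning of each quarter.
Periodic rate r = 0.035/4 per quarter; n is counted in quarters.
PV = PMT × [(1 − (1+r)^−n)/r] × (1+r) = 23,200 × [1 − (1+r)^−60] / r × (1+r) = $1,088,820.53

$1,088,820.53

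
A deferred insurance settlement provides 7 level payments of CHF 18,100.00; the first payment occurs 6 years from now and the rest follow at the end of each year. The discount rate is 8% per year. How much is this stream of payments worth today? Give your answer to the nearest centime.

CHF 64,134.96

Ordinary annuity of 7 payments, first payment at period 6.
Periodic rate r = 0.08 per year.
The ordinary-annuity PV formula values the stream one period before the first payment (period 5); discount that back 5 periods:
PV₀ = 18,100 × [1 − (1+r)^−7] / r × (1+r)^−5 = CHF 64,134.96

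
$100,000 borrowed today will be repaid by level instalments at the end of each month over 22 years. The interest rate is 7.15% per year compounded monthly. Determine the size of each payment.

$752.69

Level ordinary annuity; solve PV = PMT × [(1 − (1+r)^−n)/r] for PMT.
Periodic rate r = 0.0715/12 per month; n is counted in months.
With n = 264: PMT = 100,000 / ([(1 − (1+r)^−n)/r]) = $752.69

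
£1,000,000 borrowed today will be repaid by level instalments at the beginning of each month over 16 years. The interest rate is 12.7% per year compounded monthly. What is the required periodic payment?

£12,071.77

Level annuity due; solve PV = PMT × [(1 − (1+r)^−n)/r] × (1+r) for PMT.
Periodic rate r = 0.127/12 per month; n is counted in months.
With n = 192: PMT = 1,000,000 / ([(1 − (1+r)^−n)/r] × (1+r)) = £12,071.77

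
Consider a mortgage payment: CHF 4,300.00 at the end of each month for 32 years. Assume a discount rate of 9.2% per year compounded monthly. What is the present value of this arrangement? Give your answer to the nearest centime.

CHF 531,003.70

This is an ordinary annuity: 384 payments of CHF 4,300.00 at the end of each month.
Periodic rate r = 0.092/12 per month; n is counted in months.
PV = PMT × [(1 − (1+r)^−n)/r] = 4,300 × [1 − (1+r)^−384] / r = CHF 531,003.70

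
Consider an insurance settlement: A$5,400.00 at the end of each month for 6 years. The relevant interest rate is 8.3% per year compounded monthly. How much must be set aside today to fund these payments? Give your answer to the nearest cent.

This is an ordinary annuity: 72 payments of A$5,400.00 at the end of each month.
Periodic rate r = 0.083/12 per month; n is counted in months.
PV = PMT × [(1 − (1+r)^−n)/r] = 5,400 × [1 − (1+r)^−72] / r = A$305,428.39

A$305,428.39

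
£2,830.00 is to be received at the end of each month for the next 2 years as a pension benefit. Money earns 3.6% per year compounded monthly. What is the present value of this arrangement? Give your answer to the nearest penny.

£65,437.90

This is an ordinary annuity: 24 payments of £2,830.00 at the end of each month.
Periodic rate r = 0.036/12 per month; n is counted in months.
PV = PMT × [(1 − (1+r)^−n)/r] = 2,830 × [1 − (1+r)^−24] / r = £65,437.90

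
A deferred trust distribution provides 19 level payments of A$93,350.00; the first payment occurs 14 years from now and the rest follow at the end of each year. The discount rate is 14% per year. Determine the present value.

Ordinary annuity of 19 payments, first payment at period 14.
Periodic rate r = 0.14 per year.
The ordinary-annuity PV formula values the stream one period before the first payment (period 13); discount that back 13 periods:
PV₀ = 93,350 × [1 − (1+r)^−19] / r × (1+r)^−13 = A$111,331.23

A$111,331.23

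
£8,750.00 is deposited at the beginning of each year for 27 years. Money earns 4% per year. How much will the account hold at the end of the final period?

This is an annuity due: 27 deposits of £8,750.00 at the beginning of each year.
Periodic rate r = 0.04 per year.
FV = PMT × [((1+r)^n − 1)/r] × (1+r) = 8,750 × [(1+r)^27 − 1] / r × (1+r) = £428,466.35

£428,466.35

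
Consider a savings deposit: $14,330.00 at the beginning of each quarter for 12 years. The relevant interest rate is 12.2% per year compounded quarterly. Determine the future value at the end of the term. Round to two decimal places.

This is an annuity due: 48 deposits of $14,330.00 at the beginning of each quarter.
Periodic rate r = 0.122/4 per quarter; n is counted in quarters.
FV = PMT × [((1+r)^n − 1)/r] × (1+r) = 14,330 × [(1+r)^48 − 1] / r × (1+r) = $1,563,684.02

$1,563,684.02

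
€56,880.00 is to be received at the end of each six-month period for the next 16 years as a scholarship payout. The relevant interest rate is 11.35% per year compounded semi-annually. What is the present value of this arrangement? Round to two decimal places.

This is an ordinary annuity: 32 payments of €56,880.00 at the end of each six-month period.
Periodic rate r = 0.1135/2 per half-year; n is counted in half-years.
PV = PMT × [(1 − (1+r)^−n)/r] = 56,880 × [1 − (1+r)^−32] / r = €830,941.77

€830,941.77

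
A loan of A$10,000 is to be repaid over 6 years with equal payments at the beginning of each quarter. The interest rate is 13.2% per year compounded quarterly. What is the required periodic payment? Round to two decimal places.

Level annuity due; solve PV = PMT × [(1 − (1+r)^−n)/r] × (1+r) for PMT.
Periodic rate r = 0.132/4 per quarter; n is counted in quarters.
With n = 24: PMT = 10,000 / ([(1 − (1+r)^−n)/r] × (1+r)) = A$590.24

A$590.24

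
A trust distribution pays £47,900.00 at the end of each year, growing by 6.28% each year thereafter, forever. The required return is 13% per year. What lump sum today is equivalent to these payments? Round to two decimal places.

Periodic rate r = 0.13 per year.
Growing perpetuity (Gordon): PV = PMT₁ / (r − g) = 47,900 / (r − 0.0628) = £712,797.62.

£712,797.62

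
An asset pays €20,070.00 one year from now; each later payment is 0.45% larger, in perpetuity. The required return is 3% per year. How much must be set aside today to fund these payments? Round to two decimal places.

€787,058.82

Periodic rate r = 0.03 per year.
Growing perpetuity (Gordon): PV = PMT₁ / (r − g) = 20,070 / (r − 0.0045) = €787,058.82.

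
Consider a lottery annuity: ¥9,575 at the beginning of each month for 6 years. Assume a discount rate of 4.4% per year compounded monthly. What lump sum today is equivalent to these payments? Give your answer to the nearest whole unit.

¥607,155

This is an annuity due: 72 payments of ¥9,575 at the beginning of each month.
Periodic rate r = 0.044/12 per month; n is counted in months.
PV = PMT × [(1 − (1+r)^−n)/r] × (1+r) = 9,575 × [1 − (1+r)^−72] / r × (1+r) = ¥607,155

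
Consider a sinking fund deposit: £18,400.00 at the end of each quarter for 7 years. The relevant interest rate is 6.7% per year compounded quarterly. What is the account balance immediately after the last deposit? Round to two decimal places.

£650,533.91

This is an ordinary annuity: 28 deposits of £18,400.00 at the end of each quarter.
Periodic rate r = 0.067/4 per quarter; n is counted in quarters.
FV = PMT × [((1+r)^n − 1)/r] = 18,400 × [(1+r)^28 − 1] / r = £650,533.91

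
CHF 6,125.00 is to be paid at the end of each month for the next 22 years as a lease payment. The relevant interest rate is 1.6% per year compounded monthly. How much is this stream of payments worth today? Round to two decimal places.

This is an ordinary annuity: 264 payments of CHF 6,125.00 at the end of each month.
Periodic rate r = 0.016/12 per month; n is counted in months.
PV = PMT × [(1 − (1+r)^−n)/r] = 6,125 × [1 − (1+r)^−264] / r = CHF 1,362,299.39

CHF 1,362,299.39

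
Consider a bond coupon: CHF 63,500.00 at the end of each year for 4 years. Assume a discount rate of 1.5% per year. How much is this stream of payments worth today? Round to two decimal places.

This is an ordinary annuity: 4 payments of CHF 63,500.00 at the end of each year.
Periodic rate r = 0.015 per year.
PV = PMT × [(1 − (1+r)^−n)/r] = 63,500 × [1 − (1+r)^−4] / r = CHF 244,753.43

CHF 244,753.43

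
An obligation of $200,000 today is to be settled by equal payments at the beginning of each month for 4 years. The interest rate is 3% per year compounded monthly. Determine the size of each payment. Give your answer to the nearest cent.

$4,415.83

Level annuity due; solve PV = PMT × [(1 − (1+r)^−n)/r] × (1+r) for PMT.
Periodic rate r = 0.03/12 per month; n is counted in months.
With n = 48: PMT = 200,000 / ([(1 − (1+r)^−n)/r] × (1+r)) = $4,415.83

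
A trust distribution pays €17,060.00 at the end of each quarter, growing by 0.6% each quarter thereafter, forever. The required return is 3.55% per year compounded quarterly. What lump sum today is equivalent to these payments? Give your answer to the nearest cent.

Periodic rate r = 0.0355/4 per quarter.
Growing perpetuity (Gordon): PV = PMT₁ / (r − g) = 17,060 / (r − 0.006) = €5,933,913.04.

€5,933,913.04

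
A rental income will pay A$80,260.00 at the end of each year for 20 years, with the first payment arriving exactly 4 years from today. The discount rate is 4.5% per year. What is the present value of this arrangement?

Ordinary annuity of 20 payments, first payment at period 4.
Periodic rate r = 0.045 per year.
The ordinary-annuity PV formula values the stream one period before the first payment (period 3); discount that back 3 periods:
PV₀ = 80,260 × [1 − (1+r)^−20] / r × (1+r)^−3 = A$914,868.53

A$914,868.53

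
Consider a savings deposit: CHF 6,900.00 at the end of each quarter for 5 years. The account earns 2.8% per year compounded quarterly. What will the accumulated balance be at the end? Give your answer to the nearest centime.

This is an ordinary annuity: 20 deposits of CHF 6,900.00 at the end of each quarter.
Periodic rate r = 0.028/4 per quarter; n is counted in quarters.
FV = PMT × [((1+r)^n − 1)/r] = 6,900 × [(1+r)^20 − 1] / r = CHF 147,574.16

CHF 147,574.16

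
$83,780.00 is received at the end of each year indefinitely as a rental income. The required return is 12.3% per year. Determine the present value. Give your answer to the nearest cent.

Periodic rate r = 0.123 per year.
Level perpetuity: PV = PMT / r = 83,780 / (0.123) = $681,138.21.

$681,138.21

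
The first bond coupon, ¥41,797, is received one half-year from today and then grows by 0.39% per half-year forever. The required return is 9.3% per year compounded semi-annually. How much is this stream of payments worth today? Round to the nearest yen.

Periodic rate r = 0.093/2 per half-year.
Growing perpetuity (Gordon): PV = PMT₁ / (r − g) = 41,797 / (r − 0.0039) = ¥981,150.

¥981,150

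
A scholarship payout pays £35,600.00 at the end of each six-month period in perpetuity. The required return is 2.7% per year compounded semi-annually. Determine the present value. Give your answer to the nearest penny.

£2,637,037.04

Periodic rate r = 0.027/2 per half-year.
Level perpetuity: PV = PMT / r = 35,600 / (0.027/2) = £2,637,037.04.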